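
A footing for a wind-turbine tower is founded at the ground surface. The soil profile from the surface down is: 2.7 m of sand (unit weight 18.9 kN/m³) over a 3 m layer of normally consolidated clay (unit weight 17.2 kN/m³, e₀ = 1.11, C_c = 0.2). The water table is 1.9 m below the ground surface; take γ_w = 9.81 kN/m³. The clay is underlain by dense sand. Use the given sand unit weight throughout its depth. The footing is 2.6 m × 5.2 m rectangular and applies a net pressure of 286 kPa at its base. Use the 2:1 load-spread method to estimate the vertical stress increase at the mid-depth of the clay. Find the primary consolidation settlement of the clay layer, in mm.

S_c ≈ 92.5 mm

Mid-depth of clay below the ground surface: z = 2.7 + 3/2 = 4.2 m.
Total vertical stress at mid-clay: σ_v = 18.9×2.7 + 17.2×1.5 = 76.83 kPa.
Pore pressure: u = 9.81×(4.2 − 1.9) = 22.563 kPa.
Initial effective stress: σ'_0 = σ_v − u = 76.83 − 22.563 = 54.267 kPa.
Stress increase at mid-clay by the 2:1 spreading method:
Δσ = qBL/((B+z)(L+z)) = 286×2.6×5.2/((2.6+4.2)(5.2+4.2)) = 60.493 kPa
Final effective stress: σ'_f = σ'_0 + Δσ = 54.267 + 60.493 = 114.76 kPa.
Normally consolidated clay, so the full stress increment lies on the virgin compression line:
S_c = C_c·H/(1+e₀)·log₁₀(σ'_f/σ'_0) = 0.2×3/(1+1.11)×log₁₀(114.76/54.267)
    = 0.28436 × 0.32525 = 0.09249 m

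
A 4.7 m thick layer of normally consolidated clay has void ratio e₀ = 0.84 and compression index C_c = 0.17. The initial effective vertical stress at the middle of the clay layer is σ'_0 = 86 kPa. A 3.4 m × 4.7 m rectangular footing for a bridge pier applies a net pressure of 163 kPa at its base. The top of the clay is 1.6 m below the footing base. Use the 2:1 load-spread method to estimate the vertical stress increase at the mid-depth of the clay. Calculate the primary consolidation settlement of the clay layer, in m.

Mid-depth of clay below the footing base: z = 1.6 + 4.7/2 = 3.95 m.
Stress increase at mid-clay by the 2:1 spreading method:
Δσ = qBL/((B+z)(L+z)) = 163×3.4×4.7/((3.4+3.95)(4.7+3.95)) = 40.97 kPa
Final effective stress: σ'_f = σ'_0 + Δσ = 86 + 40.97 = 126.97 kPa.
Normally consolidated clay, so the full stress increment lies on the virgin compression line:
S_c = C_c·H/(1+e₀)·log₁₀(σ'_f/σ'_0) = 0.17×4.7/(1+0.84)×log₁₀(126.97/86)
    = 0.43424 × 0.1692 = 0.07347 m

S_c ≈ 0.0735 m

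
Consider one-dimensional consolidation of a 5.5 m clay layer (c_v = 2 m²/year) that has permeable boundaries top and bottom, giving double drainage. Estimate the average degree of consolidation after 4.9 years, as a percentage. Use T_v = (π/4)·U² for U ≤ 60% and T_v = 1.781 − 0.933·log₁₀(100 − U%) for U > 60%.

Drainage path length: H_d = H/2 = 2.75 m (double drainage).
T_v = c_v·t/H_d² = 2×4.9/2.75² = 1.2959.
T_v = 1.2959 corresponds to the U > 60% branch:
U = 1 − 10^((1.781 − T_v)/0.933)/100 = 0.9669

U ≈ 96.7 %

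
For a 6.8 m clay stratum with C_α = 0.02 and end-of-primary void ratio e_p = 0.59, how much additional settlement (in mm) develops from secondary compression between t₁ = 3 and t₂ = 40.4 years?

S_s ≈ 96.6 mm

Secondary compression: S_s = C_α·H/(1+e_p)·log₁₀(t₂/t₁)
S_s = 0.02×6.8/(1+0.59)×log₁₀(40.4/3)
    = 0.08553 × 1.129 = 0.09659 m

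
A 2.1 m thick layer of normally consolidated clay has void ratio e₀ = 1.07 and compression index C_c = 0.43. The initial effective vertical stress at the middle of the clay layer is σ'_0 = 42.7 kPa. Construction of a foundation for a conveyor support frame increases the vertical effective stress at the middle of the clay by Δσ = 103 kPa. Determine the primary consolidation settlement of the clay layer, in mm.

Final effective stress: σ'_f = σ'_0 + Δσ = 42.7 + 103 = 145.7 kPa.
Normally consolidated clay, so the full stress increment lies on the virgin compression line:
S_c = C_c·H/(1+e₀)·log₁₀(σ'_f/σ'_0) = 0.43×2.1/(1+1.07)×log₁₀(145.7/42.7)
    = 0.43623 × 0.53303 = 0.2325 m

S_c ≈ 233 mm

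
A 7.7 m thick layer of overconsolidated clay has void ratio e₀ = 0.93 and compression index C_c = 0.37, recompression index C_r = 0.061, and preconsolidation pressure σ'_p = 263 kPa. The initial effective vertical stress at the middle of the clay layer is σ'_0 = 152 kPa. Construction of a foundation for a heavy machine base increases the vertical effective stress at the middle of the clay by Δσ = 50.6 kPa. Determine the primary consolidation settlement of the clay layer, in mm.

Final effective stress: σ'_f = 152 + 50.6 = 202.6 kPa.
σ'_f = 202.6 ≤ σ'_p = 263 kPa, so the clay remains overconsolidated and only the recompression index applies:
S_c = C_r·H/(1+e₀)·log₁₀(σ'_f/σ'_0) = 0.061×7.7/1.93×log₁₀(202.6/152)
    = 0.24337 × 0.1248 = 0.03037 m

S_c ≈ 30.4 mm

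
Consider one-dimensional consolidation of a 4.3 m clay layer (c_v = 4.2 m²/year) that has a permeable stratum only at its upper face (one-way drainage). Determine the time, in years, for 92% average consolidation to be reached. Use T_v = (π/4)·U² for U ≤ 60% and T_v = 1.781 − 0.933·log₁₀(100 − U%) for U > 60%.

Drainage path length: H_d = H = 4.3 m (single drainage).
U > 60%: T_v = 1.781 − 0.933·log₁₀(100 − 92) = 0.93842.
t = T_v·H_d²/c_v = 0.93842×4.3²/4.2 = 4.131 years.

t ≈ 4.13 years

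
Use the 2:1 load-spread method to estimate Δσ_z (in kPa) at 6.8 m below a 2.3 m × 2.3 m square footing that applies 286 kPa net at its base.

Δσ_z ≈ 18.3 kPa

By the 2:1 method the load spreads at 1 horizontal : 2 vertical, so at depth z the loaded area has grown by z in each plan dimension:
Δσ = qBL/((B+z)(L+z)) = 286×2.3×2.3/((2.3+6.8)(2.3+6.8)) = 18.27 kPa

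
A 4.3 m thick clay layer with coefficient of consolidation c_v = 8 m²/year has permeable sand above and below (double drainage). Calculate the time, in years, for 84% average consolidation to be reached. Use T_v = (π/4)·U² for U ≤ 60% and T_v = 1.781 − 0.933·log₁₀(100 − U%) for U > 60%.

Drainage path length: H_d = H/2 = 2.15 m (double drainage).
U > 60%: T_v = 1.781 − 0.933·log₁₀(100 − 84) = 0.65756.
t = T_v·H_d²/c_v = 0.65756×2.15²/8 = 0.3799 years.

t ≈ 0.38 years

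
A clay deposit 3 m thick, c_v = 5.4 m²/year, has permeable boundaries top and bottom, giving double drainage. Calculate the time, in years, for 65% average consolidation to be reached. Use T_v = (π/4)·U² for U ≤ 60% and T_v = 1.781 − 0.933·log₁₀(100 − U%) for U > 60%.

Drainage path length: H_d = H/2 = 1.5 m (double drainage).
U > 60%: T_v = 1.781 − 0.933·log₁₀(100 − 65) = 0.34038.
t = T_v·H_d²/c_v = 0.34038×1.5²/5.4 = 0.1418 years.

t ≈ 0.142 years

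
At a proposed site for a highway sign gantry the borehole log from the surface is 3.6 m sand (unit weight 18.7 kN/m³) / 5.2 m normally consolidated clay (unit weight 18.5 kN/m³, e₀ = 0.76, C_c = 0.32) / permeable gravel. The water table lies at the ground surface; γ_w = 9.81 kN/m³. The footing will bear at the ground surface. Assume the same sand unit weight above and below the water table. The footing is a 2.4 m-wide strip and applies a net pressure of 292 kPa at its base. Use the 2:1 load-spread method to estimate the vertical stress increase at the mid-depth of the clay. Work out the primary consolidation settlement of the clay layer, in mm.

Mid-depth of clay below the ground surface: z = 3.6 + 5.2/2 = 6.2 m.
Total vertical stress at mid-clay: σ_v = 18.7×3.6 + 18.5×2.6 = 115.42 kPa.
Pore pressure: u = 9.81×(6.2 − 0) = 60.822 kPa.
Initial effective stress: σ'_0 = σ_v − u = 115.42 − 60.822 = 54.598 kPa.
Stress increase at mid-clay by the 2:1 spreading method:
Δσ = qB/(B+z) = 292×2.4/(2.4+6.2) = 81.488 kPa
Final effective stress: σ'_f = σ'_0 + Δσ = 54.598 + 81.488 = 136.09 kPa.
Normally consolidated clay, so the full stress increment lies on the virgin compression line:
S_c = C_c·H/(1+e₀)·log₁₀(σ'_f/σ'_0) = 0.32×5.2/(1+0.76)×log₁₀(136.09/54.598)
    = 0.94545 × 0.39665 = 0.375 m

S_c ≈ 375 mm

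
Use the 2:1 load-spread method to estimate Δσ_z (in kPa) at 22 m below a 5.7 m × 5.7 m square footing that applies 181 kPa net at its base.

Δσ_z ≈ 7.66 kPa

By the 2:1 method the load spreads at 1 horizontal : 2 vertical, so at depth z the loaded area has grown by z in each plan dimension:
Δσ = qBL/((B+z)(L+z)) = 181×5.7×5.7/((5.7+22)(5.7+22)) = 7.6642 kPa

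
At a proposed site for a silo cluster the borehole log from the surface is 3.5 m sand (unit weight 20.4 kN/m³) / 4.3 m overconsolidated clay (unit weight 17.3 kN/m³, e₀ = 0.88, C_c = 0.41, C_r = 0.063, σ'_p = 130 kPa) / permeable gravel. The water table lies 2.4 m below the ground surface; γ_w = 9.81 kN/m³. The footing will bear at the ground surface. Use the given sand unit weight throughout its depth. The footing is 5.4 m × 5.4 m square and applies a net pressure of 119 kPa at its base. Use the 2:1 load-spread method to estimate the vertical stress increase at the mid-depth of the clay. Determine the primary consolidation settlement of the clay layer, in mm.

S_c ≈ 19.7 mm

Mid-depth of clay below the ground surface: z = 3.5 + 4.3/2 = 5.65 m.
Total vertical stress at mid-clay: σ_v = 20.4×3.5 + 17.3×2.15 = 108.59 kPa.
Pore pressure: u = 9.81×(5.65 − 2.4) = 31.883 kPa.
Initial effective stress: σ'_0 = σ_v − u = 108.59 − 31.883 = 76.707 kPa.
Stress increase at mid-clay by the 2:1 spreading method:
Δσ = qBL/((B+z)(L+z)) = 119×5.4×5.4/((5.4+5.65)(5.4+5.65)) = 28.419 kPa
Final effective stress: σ'_f = 76.707 + 28.419 = 105.13 kPa.
σ'_f = 105.13 ≤ σ'_p = 130 kPa, so the clay remains overconsolidated and only the recompression index applies:
S_c = C_r·H/(1+e₀)·log₁₀(σ'_f/σ'_0) = 0.063×4.3/1.88×log₁₀(105.13/76.707)
    = 0.14409 × 0.13689 = 0.01972 m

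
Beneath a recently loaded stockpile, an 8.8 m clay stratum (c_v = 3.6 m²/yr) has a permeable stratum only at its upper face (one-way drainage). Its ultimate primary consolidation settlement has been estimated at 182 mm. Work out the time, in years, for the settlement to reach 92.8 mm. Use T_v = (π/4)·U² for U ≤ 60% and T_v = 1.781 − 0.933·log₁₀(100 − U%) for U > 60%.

Drainage path length: H_d = H = 8.8 m (single drainage).
U = S(t)/S_ult = 92.8/182 = 0.5099.
U ≤ 60%: T_v = (π/4)·U² = (π/4)×0.50989² = 0.20419.
t = T_v·H_d²/c_v = 0.20419×8.8²/3.6 = 4.392 years.

t ≈ 4.39 years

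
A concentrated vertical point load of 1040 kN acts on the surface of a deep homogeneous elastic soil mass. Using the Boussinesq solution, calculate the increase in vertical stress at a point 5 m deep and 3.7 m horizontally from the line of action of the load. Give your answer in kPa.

Δσ_z ≈ 6.67 kPa

Boussinesq vertical stress below a point load on an elastic half-space:
Δσ_z = 3P/(2πz²) · [1 + (r/z)²]^(−5/2)
r/z = 3.7/5 = 0.74; [1+(r/z)²]^(−5/2) = 0.33562.
Δσ_z = 3×1040/(2π×5²) × 0.33562 = 19.863 × 0.33562 = 6.666 kPa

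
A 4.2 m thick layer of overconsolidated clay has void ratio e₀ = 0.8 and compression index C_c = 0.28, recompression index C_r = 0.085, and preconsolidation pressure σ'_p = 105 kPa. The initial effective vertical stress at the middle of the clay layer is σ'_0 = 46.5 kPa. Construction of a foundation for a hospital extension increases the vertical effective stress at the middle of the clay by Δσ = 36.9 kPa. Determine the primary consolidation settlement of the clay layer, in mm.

S_c ≈ 50.3 mm

Final effective stress: σ'_f = 46.5 + 36.9 = 83.4 kPa.
σ'_f = 83.4 ≤ σ'_p = 105 kPa, so the clay remains overconsolidated and only the recompression index applies:
S_c = C_r·H/(1+e₀)·log₁₀(σ'_f/σ'_0) = 0.085×4.2/1.8×log₁₀(83.4/46.5)
    = 0.19833 × 0.25371 = 0.05032 m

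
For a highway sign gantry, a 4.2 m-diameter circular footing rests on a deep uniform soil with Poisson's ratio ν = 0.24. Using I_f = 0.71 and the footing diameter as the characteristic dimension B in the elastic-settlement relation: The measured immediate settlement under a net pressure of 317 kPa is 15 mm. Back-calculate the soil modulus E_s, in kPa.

S_e = q·B·(1−ν²)/E_s · I_f  ⇒  E_s = q·B·(1−ν²)·I_f / S_e.
E_s = 317 × 4.2 × 0.9424 × 0.71 / 0.015 = 59390 kPa

E_s ≈ 59400 kPa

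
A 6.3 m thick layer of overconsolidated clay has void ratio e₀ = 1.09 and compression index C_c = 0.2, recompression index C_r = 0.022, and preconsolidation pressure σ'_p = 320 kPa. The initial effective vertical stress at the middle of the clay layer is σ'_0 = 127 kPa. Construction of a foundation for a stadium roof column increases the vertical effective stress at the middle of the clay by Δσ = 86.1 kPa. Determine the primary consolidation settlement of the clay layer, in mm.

Final effective stress: σ'_f = 127 + 86.1 = 213.1 kPa.
σ'_f = 213.1 ≤ σ'_p = 320 kPa, so the clay remains overconsolidated and only the recompression index applies:
S_c = C_r·H/(1+e₀)·log₁₀(σ'_f/σ'_0) = 0.022×6.3/2.09×log₁₀(213.1/127)
    = 0.066317 × 0.22478 = 0.01491 m

S_c ≈ 14.9 mm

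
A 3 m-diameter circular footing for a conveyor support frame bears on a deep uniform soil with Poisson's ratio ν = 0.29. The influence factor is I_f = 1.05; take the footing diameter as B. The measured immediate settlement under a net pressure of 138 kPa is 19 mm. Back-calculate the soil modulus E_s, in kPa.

S_e = q·B·(1−ν²)/E_s · I_f  ⇒  E_s = q·B·(1−ν²)·I_f / S_e.
E_s = 138 × 3 × 0.9159 × 1.05 / 0.019 = 20950 kPa

E_s ≈ 21000 kPa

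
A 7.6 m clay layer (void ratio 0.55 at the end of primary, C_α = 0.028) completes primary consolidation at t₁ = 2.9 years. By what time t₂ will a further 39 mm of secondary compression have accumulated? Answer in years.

S_s = C_α·H/(1+e_p)·log₁₀(t₂/t₁) ⇒ log₁₀(t₂/t₁) = S_s·(1+e_p)/(C_α·H).
log₁₀(t₂/t₁) = 0.039 × (1+0.55) / (0.028×7.6) = 0.2841
t₂ = t₁ × 10^0.2841 = 2.9 × 1.923 = 5.578 years

t₂ ≈ 5.58 years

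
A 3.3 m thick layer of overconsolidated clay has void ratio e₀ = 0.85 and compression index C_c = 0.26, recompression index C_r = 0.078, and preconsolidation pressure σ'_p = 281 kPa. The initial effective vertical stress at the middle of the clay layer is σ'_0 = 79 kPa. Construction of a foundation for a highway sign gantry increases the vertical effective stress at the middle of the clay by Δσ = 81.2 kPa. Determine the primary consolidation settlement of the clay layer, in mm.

Final effective stress: σ'_f = 79 + 81.2 = 160.2 kPa.
σ'_f = 160.2 ≤ σ'_p = 281 kPa, so the clay remains overconsolidated and only the recompression index applies:
S_c = C_r·H/(1+e₀)·log₁₀(σ'_f/σ'_0) = 0.078×3.3/1.85×log₁₀(160.2/79)
    = 0.13914 × 0.30704 = 0.04272 m

S_c ≈ 42.7 mm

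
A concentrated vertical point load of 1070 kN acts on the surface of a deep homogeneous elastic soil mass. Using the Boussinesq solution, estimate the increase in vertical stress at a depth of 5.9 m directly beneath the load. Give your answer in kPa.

Boussinesq vertical stress below a point load on an elastic half-space:
Δσ_z = 3P/(2πz²) · [1 + (r/z)²]^(−5/2)
r/z = 0/5.9 = 0; [1+(r/z)²]^(−5/2) = 1.
Δσ_z = 3×1070/(2π×5.9²) × 1 = 14.676 × 1 = 14.68 kPa

Δσ_z ≈ 14.7 kPa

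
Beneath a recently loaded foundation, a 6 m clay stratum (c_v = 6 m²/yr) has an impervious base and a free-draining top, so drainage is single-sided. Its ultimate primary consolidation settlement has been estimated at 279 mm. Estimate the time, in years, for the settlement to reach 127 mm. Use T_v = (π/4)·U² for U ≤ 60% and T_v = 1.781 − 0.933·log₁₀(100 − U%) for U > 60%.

t ≈ 0.976 years

Drainage path length: H_d = H = 6 m (single drainage).
U = S(t)/S_ult = 127/279 = 0.4552.
U ≤ 60%: T_v = (π/4)·U² = (π/4)×0.4552² = 0.16274.
t = T_v·H_d²/c_v = 0.16274×6²/6 = 0.9764 years.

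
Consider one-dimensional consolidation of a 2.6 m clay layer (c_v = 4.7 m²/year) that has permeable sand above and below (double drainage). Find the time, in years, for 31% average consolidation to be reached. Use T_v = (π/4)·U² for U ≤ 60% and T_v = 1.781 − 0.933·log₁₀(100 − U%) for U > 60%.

Drainage path length: H_d = H/2 = 1.3 m (double drainage).
U ≤ 60%: T_v = (π/4)·U² = (π/4)×0.31² = 0.075477.
t = T_v·H_d²/c_v = 0.075477×1.3²/4.7 = 0.02714 years.

t ≈ 0.0271 years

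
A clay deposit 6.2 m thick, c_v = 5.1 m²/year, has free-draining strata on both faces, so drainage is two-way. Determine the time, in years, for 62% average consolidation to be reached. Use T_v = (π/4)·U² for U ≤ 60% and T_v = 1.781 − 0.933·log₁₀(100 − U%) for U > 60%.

Drainage path length: H_d = H/2 = 3.1 m (double drainage).
U > 60%: T_v = 1.781 − 0.933·log₁₀(100 − 62) = 0.30706.
t = T_v·H_d²/c_v = 0.30706×3.1²/5.1 = 0.5786 years.

t ≈ 0.579 years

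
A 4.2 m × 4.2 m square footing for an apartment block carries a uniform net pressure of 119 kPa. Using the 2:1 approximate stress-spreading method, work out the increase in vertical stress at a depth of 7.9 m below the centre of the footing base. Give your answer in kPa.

By the 2:1 method the load spreads at 1 horizontal : 2 vertical, so at depth z the loaded area has grown by z in each plan dimension:
Δσ = qBL/((B+z)(L+z)) = 119×4.2×4.2/((4.2+7.9)(4.2+7.9)) = 14.338 kPa

Δσ_z ≈ 14.3 kPa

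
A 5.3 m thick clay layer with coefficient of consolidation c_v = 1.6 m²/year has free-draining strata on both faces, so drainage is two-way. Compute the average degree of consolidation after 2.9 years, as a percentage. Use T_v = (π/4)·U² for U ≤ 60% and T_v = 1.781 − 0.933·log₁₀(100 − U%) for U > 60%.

U ≈ 84.1 %

Drainage path length: H_d = H/2 = 2.65 m (double drainage).
T_v = c_v·t/H_d² = 1.6×2.9/2.65² = 0.66073.
T_v = 0.66073 corresponds to the U > 60% branch:
U = 1 − 10^((1.781 − T_v)/0.933)/100 = 0.8412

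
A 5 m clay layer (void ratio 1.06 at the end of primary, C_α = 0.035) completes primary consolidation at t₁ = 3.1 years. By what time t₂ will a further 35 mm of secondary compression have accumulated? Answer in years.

t₂ ≈ 8.01 years

S_s = C_α·H/(1+e_p)·log₁₀(t₂/t₁) ⇒ log₁₀(t₂/t₁) = S_s·(1+e_p)/(C_α·H).
log₁₀(t₂/t₁) = 0.035 × (1+1.06) / (0.035×5) = 0.412
t₂ = t₁ × 10^0.412 = 3.1 × 2.582 = 8.005 years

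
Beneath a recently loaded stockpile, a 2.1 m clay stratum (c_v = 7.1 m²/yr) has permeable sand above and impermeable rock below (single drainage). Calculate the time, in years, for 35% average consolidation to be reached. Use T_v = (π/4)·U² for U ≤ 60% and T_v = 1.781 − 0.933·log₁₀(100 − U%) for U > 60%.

t ≈ 0.0598 years

Drainage path length: H_d = H = 2.1 m (single drainage).
U ≤ 60%: T_v = (π/4)·U² = (π/4)×0.35² = 0.096211.
t = T_v·H_d²/c_v = 0.096211×2.1²/7.1 = 0.05976 years.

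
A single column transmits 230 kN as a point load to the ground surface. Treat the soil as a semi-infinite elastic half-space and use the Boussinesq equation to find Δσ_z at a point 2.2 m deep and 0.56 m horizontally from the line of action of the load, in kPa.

Boussinesq vertical stress below a point load on an elastic half-space:
Δσ_z = 3P/(2πz²) · [1 + (r/z)²]^(−5/2)
r/z = 0.56/2.2 = 0.25455; [1+(r/z)²]^(−5/2) = 0.85475.
Δσ_z = 3×230/(2π×2.2²) × 0.85475 = 22.689 × 0.85475 = 19.39 kPa

Δσ_z ≈ 19.4 kPa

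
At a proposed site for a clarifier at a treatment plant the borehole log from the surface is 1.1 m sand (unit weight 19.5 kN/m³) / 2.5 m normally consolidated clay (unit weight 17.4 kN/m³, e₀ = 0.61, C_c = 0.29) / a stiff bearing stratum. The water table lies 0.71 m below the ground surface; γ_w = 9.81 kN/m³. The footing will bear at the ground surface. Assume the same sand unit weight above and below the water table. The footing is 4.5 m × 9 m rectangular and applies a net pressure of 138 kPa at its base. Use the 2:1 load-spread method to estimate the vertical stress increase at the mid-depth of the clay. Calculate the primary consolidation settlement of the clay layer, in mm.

Mid-depth of clay below the ground surface: z = 1.1 + 2.5/2 = 2.35 m.
Total vertical stress at mid-clay: σ_v = 19.5×1.1 + 17.4×1.25 = 43.2 kPa.
Pore pressure: u = 9.81×(2.35 − 0.71) = 16.088 kPa.
Initial effective stress: σ'_0 = σ_v − u = 43.2 − 16.088 = 27.112 kPa.
Stress increase at mid-clay by the 2:1 spreading method:
Δσ = qBL/((B+z)(L+z)) = 138×4.5×9/((4.5+2.35)(9+2.35)) = 71.887 kPa
Final effective stress: σ'_f = σ'_0 + Δσ = 27.112 + 71.887 = 98.999 kPa.
Normally consolidated clay, so the full stress increment lies on the virgin compression line:
S_c = C_c·H/(1+e₀)·log₁₀(σ'_f/σ'_0) = 0.29×2.5/(1+0.61)×log₁₀(98.999/27.112)
    = 0.45031 × 0.56247 = 0.2533 m

S_c ≈ 253 mm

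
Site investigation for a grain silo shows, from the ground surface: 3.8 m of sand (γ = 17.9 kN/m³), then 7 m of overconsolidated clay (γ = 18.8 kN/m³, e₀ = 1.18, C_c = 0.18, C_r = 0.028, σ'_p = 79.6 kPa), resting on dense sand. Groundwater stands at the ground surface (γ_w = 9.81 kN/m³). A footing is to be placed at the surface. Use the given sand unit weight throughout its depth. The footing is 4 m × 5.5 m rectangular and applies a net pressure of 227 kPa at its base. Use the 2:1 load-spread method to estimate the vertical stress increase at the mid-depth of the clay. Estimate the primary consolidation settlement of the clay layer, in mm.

S_c ≈ 58.6 mm

Mid-depth of clay below the ground surface: z = 3.8 + 7/2 = 7.3 m.
Total vertical stress at mid-clay: σ_v = 17.9×3.8 + 18.8×3.5 = 133.82 kPa.
Pore pressure: u = 9.81×(7.3 − 0) = 71.613 kPa.
Initial effective stress: σ'_0 = σ_v − u = 133.82 − 71.613 = 62.207 kPa.
Stress increase at mid-clay by the 2:1 spreading method:
Δσ = qBL/((B+z)(L+z)) = 227×4×5.5/((4+7.3)(5.5+7.3)) = 34.527 kPa
Final effective stress: σ'_f = 62.207 + 34.527 = 96.734 kPa.
σ'_f = 96.734 > σ'_p = 79.6 kPa, so the stress path crosses the preconsolidation pressure — recompression up to σ'_p, then virgin compression beyond:
S_c = H/(1+e₀)·[C_r·log₁₀(σ'_p/σ'_0) + C_c·log₁₀(σ'_f/σ'_p)]
    = 7/2.18 × [0.028×log₁₀(79.6/62.207) + 0.18×log₁₀(96.734/79.6)]
    = 3.211 × [0.0029981 + 0.01524] = 0.05856 m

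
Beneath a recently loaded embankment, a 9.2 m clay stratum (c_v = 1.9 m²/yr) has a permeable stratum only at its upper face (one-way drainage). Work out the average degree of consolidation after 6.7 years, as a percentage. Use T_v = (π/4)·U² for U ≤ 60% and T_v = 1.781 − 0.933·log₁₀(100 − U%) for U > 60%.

Drainage path length: H_d = H = 9.2 m (single drainage).
T_v = c_v·t/H_d² = 1.9×6.7/9.2² = 0.1504.
T_v = 0.1504 corresponds to the U ≤ 60% branch:
U = √(4T_v/π) = 0.4376

U ≈ 43.8 %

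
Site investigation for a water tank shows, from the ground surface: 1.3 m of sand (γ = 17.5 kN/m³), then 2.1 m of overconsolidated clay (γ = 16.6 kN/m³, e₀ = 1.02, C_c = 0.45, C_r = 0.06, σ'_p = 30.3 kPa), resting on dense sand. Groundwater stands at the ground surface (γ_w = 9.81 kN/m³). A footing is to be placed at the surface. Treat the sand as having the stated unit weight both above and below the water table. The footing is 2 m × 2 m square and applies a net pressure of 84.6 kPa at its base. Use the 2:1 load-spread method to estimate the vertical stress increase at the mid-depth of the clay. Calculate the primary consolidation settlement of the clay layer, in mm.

Mid-depth of clay below the ground surface: z = 1.3 + 2.1/2 = 2.35 m.
Total vertical stress at mid-clay: σ_v = 17.5×1.3 + 16.6×1.05 = 40.18 kPa.
Pore pressure: u = 9.81×(2.35 − 0) = 23.054 kPa.
Initial effective stress: σ'_0 = σ_v − u = 40.18 − 23.054 = 17.126 kPa.
Stress increase at mid-clay by the 2:1 spreading method:
Δσ = qBL/((B+z)(L+z)) = 84.6×2×2/((2+2.35)(2+2.35)) = 17.883 kPa
Final effective stress: σ'_f = 17.126 + 17.883 = 35.009 kPa.
σ'_f = 35.009 > σ'_p = 30.3 kPa, so the stress path crosses the preconsolidation pressure — recompression up to σ'_p, then virgin compression beyond:
S_c = H/(1+e₀)·[C_r·log₁₀(σ'_p/σ'_0) + C_c·log₁₀(σ'_f/σ'_p)]
    = 2.1/2.02 × [0.06×log₁₀(30.3/17.126) + 0.45×log₁₀(35.009/30.3)]
    = 1.0396 × [0.014867 + 0.028232] = 0.04481 m

S_c ≈ 44.8 mm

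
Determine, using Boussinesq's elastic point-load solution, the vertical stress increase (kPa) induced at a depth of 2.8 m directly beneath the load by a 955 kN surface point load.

Δσ_z ≈ 58.2 kPa

Boussinesq vertical stress below a point load on an elastic half-space:
Δσ_z = 3P/(2πz²) · [1 + (r/z)²]^(−5/2)
r/z = 0/2.8 = 0; [1+(r/z)²]^(−5/2) = 1.
Δσ_z = 3×955/(2π×2.8²) × 1 = 58.161 × 1 = 58.16 kPa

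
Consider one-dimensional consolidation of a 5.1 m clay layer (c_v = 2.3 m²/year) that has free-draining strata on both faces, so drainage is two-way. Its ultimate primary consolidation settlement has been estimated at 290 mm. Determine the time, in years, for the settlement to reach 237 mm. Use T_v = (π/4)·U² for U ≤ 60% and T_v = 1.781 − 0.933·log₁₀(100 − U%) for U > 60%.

Drainage path length: H_d = H/2 = 2.55 m (double drainage).
U = S(t)/S_ult = 237/290 = 0.8172.
U > 60%: T_v = 1.781 − 0.933·log₁₀(100 − 81.724) = 0.60367.
t = T_v·H_d²/c_v = 0.60367×2.55²/2.3 = 1.707 years.

t ≈ 1.71 years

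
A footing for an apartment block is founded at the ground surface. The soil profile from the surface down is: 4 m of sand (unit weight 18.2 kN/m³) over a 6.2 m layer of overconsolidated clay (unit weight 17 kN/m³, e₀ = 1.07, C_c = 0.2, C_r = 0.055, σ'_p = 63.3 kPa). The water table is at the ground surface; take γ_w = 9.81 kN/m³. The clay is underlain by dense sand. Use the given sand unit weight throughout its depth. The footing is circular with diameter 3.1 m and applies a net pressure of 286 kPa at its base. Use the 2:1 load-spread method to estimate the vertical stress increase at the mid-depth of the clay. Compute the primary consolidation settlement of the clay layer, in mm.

S_c ≈ 77.1 mm

Mid-depth of clay below the ground surface: z = 4 + 6.2/2 = 7.1 m.
Total vertical stress at mid-clay: σ_v = 18.2×4 + 17×3.1 = 125.5 kPa.
Pore pressure: u = 9.81×(7.1 − 0) = 69.651 kPa.
Initial effective stress: σ'_0 = σ_v − u = 125.5 − 69.651 = 55.849 kPa.
Stress increase at mid-clay by the 2:1 spreading method:
Δσ ≈ qD²/(D+z)² = 286×3.1²/(3.1+7.1)² = 26.417 kPa
Final effective stress: σ'_f = 55.849 + 26.417 = 82.266 kPa.
σ'_f = 82.266 > σ'_p = 63.3 kPa, so the stress path crosses the preconsolidation pressure — recompression up to σ'_p, then virgin compression beyond:
S_c = H/(1+e₀)·[C_r·log₁₀(σ'_p/σ'_0) + C_c·log₁₀(σ'_f/σ'_p)]
    = 6.2/2.07 × [0.055×log₁₀(63.3/55.849) + 0.2×log₁₀(82.266/63.3)]
    = 2.9952 × [0.0029914 + 0.022763] = 0.07714 m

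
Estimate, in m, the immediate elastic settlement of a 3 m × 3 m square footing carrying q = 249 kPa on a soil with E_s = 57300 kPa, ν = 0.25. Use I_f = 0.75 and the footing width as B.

Immediate (elastic) settlement: S_e = q·B·(1−ν²)/E_s · I_f.
S_e = 249 × 3 × (1 − 0.25²) / 57300 × 0.75
    = 249 × 3 × 0.9375 / 57300 × 0.75
    = 0.009166 m

S_e ≈ 0.00917 m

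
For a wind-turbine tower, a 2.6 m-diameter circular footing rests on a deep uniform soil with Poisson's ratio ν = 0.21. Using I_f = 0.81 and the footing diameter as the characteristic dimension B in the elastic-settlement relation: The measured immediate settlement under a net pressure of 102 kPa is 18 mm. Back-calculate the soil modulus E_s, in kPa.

E_s ≈ 11400 kPa

S_e = q·B·(1−ν²)/E_s · I_f  ⇒  E_s = q·B·(1−ν²)·I_f / S_e.
E_s = 102 × 2.6 × 0.9559 × 0.81 / 0.018 = 11410 kPa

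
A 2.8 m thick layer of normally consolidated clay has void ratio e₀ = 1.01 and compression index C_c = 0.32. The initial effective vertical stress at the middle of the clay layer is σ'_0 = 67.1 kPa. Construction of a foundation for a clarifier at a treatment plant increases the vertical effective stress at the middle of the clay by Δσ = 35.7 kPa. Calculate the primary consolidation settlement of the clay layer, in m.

S_c ≈ 0.0826 m

Final effective stress: σ'_f = σ'_0 + Δσ = 67.1 + 35.7 = 102.8 kPa.
Normally consolidated clay, so the full stress increment lies on the virgin compression line:
S_c = C_c·H/(1+e₀)·log₁₀(σ'_f/σ'_0) = 0.32×2.8/(1+1.01)×log₁₀(102.8/67.1)
    = 0.44577 × 0.18527 = 0.08259 m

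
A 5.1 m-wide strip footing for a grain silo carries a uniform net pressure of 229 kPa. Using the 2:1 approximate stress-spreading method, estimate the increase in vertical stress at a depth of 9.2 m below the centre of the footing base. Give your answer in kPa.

By the 2:1 method the load spreads at 1 horizontal : 2 vertical, so at depth z the loaded area has grown by z in each plan dimension:
Δσ = qB/(B+z) = 229×5.1/(5.1+9.2) = 81.671 kPa

Δσ_z ≈ 81.7 kPa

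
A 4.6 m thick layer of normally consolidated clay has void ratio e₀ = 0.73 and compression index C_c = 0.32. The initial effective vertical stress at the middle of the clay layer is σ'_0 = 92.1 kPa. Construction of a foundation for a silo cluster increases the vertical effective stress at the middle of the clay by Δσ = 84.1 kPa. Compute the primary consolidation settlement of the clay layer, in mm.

S_c ≈ 240 mm

Final effective stress: σ'_f = σ'_0 + Δσ = 92.1 + 84.1 = 176.2 kPa.
Normally consolidated clay, so the full stress increment lies on the virgin compression line:
S_c = C_c·H/(1+e₀)·log₁₀(σ'_f/σ'_0) = 0.32×4.6/(1+0.73)×log₁₀(176.2/92.1)
    = 0.85087 × 0.28175 = 0.2397 m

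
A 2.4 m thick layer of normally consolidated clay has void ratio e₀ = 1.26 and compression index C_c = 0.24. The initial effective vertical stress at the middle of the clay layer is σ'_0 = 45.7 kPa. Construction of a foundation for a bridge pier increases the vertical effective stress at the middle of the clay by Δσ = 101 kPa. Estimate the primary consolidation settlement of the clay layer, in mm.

S_c ≈ 129 mm

Final effective stress: σ'_f = σ'_0 + Δσ = 45.7 + 101 = 146.7 kPa.
Normally consolidated clay, so the full stress increment lies on the virgin compression line:
S_c = C_c·H/(1+e₀)·log₁₀(σ'_f/σ'_0) = 0.24×2.4/(1+1.26)×log₁₀(146.7/45.7)
    = 0.25487 × 0.50651 = 0.1291 m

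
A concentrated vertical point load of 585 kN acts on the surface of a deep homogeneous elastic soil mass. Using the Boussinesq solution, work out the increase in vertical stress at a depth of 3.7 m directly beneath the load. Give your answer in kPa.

Boussinesq vertical stress below a point load on an elastic half-space:
Δσ_z = 3P/(2πz²) · [1 + (r/z)²]^(−5/2)
r/z = 0/3.7 = 0; [1+(r/z)²]^(−5/2) = 1.
Δσ_z = 3×585/(2π×3.7²) × 1 = 20.403 × 1 = 20.4 kPa

Δσ_z ≈ 20.4 kPa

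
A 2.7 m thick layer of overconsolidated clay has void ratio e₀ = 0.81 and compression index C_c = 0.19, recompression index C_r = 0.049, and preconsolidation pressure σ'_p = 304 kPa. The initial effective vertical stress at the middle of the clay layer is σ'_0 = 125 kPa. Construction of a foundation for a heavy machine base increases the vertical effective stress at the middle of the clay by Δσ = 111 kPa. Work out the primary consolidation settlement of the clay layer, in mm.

S_c ≈ 20.2 mm

Final effective stress: σ'_f = 125 + 111 = 236 kPa.
σ'_f = 236 ≤ σ'_p = 304 kPa, so the clay remains overconsolidated and only the recompression index applies:
S_c = C_r·H/(1+e₀)·log₁₀(σ'_f/σ'_0) = 0.049×2.7/1.81×log₁₀(236/125)
    = 0.073093 × 0.276 = 0.02017 m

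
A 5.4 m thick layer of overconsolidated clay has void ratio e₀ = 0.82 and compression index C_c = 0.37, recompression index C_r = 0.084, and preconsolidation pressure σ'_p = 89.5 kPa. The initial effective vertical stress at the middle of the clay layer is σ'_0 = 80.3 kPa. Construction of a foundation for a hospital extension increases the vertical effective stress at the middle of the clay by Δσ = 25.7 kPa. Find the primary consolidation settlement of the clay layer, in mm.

S_c ≈ 92.4 mm

Final effective stress: σ'_f = 80.3 + 25.7 = 106 kPa.
σ'_f = 106 > σ'_p = 89.5 kPa, so the stress path crosses the preconsolidation pressure — recompression up to σ'_p, then virgin compression beyond:
S_c = H/(1+e₀)·[C_r·log₁₀(σ'_p/σ'_0) + C_c·log₁₀(σ'_f/σ'_p)]
    = 5.4/1.82 × [0.084×log₁₀(89.5/80.3) + 0.37×log₁₀(106/89.5)]
    = 2.967 × [0.003957 + 0.027189] = 0.09241 m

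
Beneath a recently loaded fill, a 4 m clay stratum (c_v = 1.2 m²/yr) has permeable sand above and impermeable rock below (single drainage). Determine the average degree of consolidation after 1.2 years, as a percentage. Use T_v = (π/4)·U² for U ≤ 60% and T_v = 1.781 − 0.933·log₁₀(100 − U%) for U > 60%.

U ≈ 33.9 %

Drainage path length: H_d = H = 4 m (single drainage).
T_v = c_v·t/H_d² = 1.2×1.2/4² = 0.09.
T_v = 0.09 corresponds to the U ≤ 60% branch:
U = √(4T_v/π) = 0.3385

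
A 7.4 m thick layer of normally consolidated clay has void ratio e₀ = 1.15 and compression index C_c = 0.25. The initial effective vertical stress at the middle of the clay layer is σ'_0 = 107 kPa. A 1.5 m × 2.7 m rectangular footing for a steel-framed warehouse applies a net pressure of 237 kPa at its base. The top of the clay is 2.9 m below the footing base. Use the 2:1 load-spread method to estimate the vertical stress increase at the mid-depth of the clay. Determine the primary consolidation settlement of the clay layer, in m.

S_c ≈ 0.042 m

Mid-depth of clay below the footing base: z = 2.9 + 7.4/2 = 6.6 m.
Stress increase at mid-clay by the 2:1 spreading method:
Δσ = qBL/((B+z)(L+z)) = 237×1.5×2.7/((1.5+6.6)(2.7+6.6)) = 12.742 kPa
Final effective stress: σ'_f = σ'_0 + Δσ = 107 + 12.742 = 119.74 kPa.
Normally consolidated clay, so the full stress increment lies on the virgin compression line:
S_c = C_c·H/(1+e₀)·log₁₀(σ'_f/σ'_0) = 0.25×7.4/(1+1.15)×log₁₀(119.74/107)
    = 0.86047 × 0.048855 = 0.04204 m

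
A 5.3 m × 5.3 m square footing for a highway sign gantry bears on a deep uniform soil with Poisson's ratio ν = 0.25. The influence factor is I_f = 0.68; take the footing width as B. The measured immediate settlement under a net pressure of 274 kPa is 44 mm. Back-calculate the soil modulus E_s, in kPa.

S_e = q·B·(1−ν²)/E_s · I_f  ⇒  E_s = q·B·(1−ν²)·I_f / S_e.
E_s = 274 × 5.3 × 0.9375 × 0.68 / 0.044 = 21040 kPa

E_s ≈ 21000 kPa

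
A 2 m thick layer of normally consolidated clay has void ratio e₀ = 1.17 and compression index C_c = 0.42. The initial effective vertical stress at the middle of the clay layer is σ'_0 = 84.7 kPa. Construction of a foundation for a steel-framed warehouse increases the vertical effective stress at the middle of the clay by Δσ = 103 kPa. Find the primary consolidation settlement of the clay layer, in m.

S_c ≈ 0.134 m

Final effective stress: σ'_f = σ'_0 + Δσ = 84.7 + 103 = 187.7 kPa.
Normally consolidated clay, so the full stress increment lies on the virgin compression line:
S_c = C_c·H/(1+e₀)·log₁₀(σ'_f/σ'_0) = 0.42×2/(1+1.17)×log₁₀(187.7/84.7)
    = 0.3871 × 0.34558 = 0.1338 m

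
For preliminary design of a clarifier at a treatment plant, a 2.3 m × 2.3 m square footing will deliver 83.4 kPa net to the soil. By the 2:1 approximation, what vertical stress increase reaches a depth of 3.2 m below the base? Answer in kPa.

By the 2:1 method the load spreads at 1 horizontal : 2 vertical, so at depth z the loaded area has grown by z in each plan dimension:
Δσ = qBL/((B+z)(L+z)) = 83.4×2.3×2.3/((2.3+3.2)(2.3+3.2)) = 14.585 kPa

Δσ_z ≈ 14.6 kPa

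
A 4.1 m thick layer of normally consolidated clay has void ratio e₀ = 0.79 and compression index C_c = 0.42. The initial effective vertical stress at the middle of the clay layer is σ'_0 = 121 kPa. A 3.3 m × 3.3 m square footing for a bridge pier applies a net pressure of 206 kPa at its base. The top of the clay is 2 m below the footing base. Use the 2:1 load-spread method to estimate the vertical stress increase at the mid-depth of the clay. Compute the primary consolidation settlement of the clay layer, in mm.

S_c ≈ 123 mm

Mid-depth of clay below the footing base: z = 2 + 4.1/2 = 4.05 m.
Stress increase at mid-clay by the 2:1 spreading method:
Δσ = qBL/((B+z)(L+z)) = 206×3.3×3.3/((3.3+4.05)(3.3+4.05)) = 41.526 kPa
Final effective stress: σ'_f = σ'_0 + Δσ = 121 + 41.526 = 162.53 kPa.
Normally consolidated clay, so the full stress increment lies on the virgin compression line:
S_c = C_c·H/(1+e₀)·log₁₀(σ'_f/σ'_0) = 0.42×4.1/(1+0.79)×log₁₀(162.53/121)
    = 0.96201 × 0.12815 = 0.1233 m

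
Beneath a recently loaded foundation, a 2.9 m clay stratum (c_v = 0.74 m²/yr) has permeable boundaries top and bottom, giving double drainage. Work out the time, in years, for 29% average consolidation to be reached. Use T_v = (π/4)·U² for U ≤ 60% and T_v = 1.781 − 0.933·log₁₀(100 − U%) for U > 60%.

Drainage path length: H_d = H/2 = 1.45 m (double drainage).
U ≤ 60%: T_v = (π/4)·U² = (π/4)×0.29² = 0.066052.
t = T_v·H_d²/c_v = 0.066052×1.45²/0.74 = 0.1877 years.

t ≈ 0.188 years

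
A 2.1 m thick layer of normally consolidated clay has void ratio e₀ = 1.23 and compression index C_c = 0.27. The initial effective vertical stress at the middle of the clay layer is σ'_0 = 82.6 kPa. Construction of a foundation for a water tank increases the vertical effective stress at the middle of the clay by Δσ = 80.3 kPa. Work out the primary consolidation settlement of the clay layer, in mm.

Final effective stress: σ'_f = σ'_0 + Δσ = 82.6 + 80.3 = 162.9 kPa.
Normally consolidated clay, so the full stress increment lies on the virgin compression line:
S_c = C_c·H/(1+e₀)·log₁₀(σ'_f/σ'_0) = 0.27×2.1/(1+1.23)×log₁₀(162.9/82.6)
    = 0.25426 × 0.29494 = 0.07499 m

S_c ≈ 75 mm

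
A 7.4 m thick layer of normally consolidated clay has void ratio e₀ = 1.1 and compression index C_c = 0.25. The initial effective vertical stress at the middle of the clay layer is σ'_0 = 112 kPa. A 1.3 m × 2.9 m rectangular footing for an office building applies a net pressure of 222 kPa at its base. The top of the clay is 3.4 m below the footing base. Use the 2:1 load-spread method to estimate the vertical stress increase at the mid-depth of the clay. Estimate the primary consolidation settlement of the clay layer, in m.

Mid-depth of clay below the footing base: z = 3.4 + 7.4/2 = 7.1 m.
Stress increase at mid-clay by the 2:1 spreading method:
Δσ = qBL/((B+z)(L+z)) = 222×1.3×2.9/((1.3+7.1)(2.9+7.1)) = 9.9636 kPa
Final effective stress: σ'_f = σ'_0 + Δσ = 112 + 9.9636 = 121.96 kPa.
Normally consolidated clay, so the full stress increment lies on the virgin compression line:
S_c = C_c·H/(1+e₀)·log₁₀(σ'_f/σ'_0) = 0.25×7.4/(1+1.1)×log₁₀(121.96/112)
    = 0.88095 × 0.036999 = 0.03259 m

S_c ≈ 0.0326 m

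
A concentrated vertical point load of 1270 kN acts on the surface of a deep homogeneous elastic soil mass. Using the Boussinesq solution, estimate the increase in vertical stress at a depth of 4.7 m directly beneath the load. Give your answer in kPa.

Δσ_z ≈ 27.4 kPa

Boussinesq vertical stress below a point load on an elastic half-space:
Δσ_z = 3P/(2πz²) · [1 + (r/z)²]^(−5/2)
r/z = 0/4.7 = 0; [1+(r/z)²]^(−5/2) = 1.
Δσ_z = 3×1270/(2π×4.7²) × 1 = 27.45 × 1 = 27.45 kPa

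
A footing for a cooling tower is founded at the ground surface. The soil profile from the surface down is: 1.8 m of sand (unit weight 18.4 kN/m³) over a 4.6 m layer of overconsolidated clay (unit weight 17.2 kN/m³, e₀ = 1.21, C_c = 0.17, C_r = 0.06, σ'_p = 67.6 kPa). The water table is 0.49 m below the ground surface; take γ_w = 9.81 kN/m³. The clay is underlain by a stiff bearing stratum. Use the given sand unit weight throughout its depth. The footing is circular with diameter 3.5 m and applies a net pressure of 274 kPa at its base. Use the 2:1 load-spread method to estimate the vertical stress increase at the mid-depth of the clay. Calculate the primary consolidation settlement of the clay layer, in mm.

S_c ≈ 85.2 mm

Mid-depth of clay below the ground surface: z = 1.8 + 4.6/2 = 4.1 m.
Total vertical stress at mid-clay: σ_v = 18.4×1.8 + 17.2×2.3 = 72.68 kPa.
Pore pressure: u = 9.81×(4.1 − 0.49) = 35.414 kPa.
Initial effective stress: σ'_0 = σ_v − u = 72.68 − 35.414 = 37.266 kPa.
Stress increase at mid-clay by the 2:1 spreading method:
Δσ ≈ qD²/(D+z)² = 274×3.5²/(3.5+4.1)² = 58.111 kPa
Final effective stress: σ'_f = 37.266 + 58.111 = 95.377 kPa.
σ'_f = 95.377 > σ'_p = 67.6 kPa, so the stress path crosses the preconsolidation pressure — recompression up to σ'_p, then virgin compression beyond:
S_c = H/(1+e₀)·[C_r·log₁₀(σ'_p/σ'_0) + C_c·log₁₀(σ'_f/σ'_p)]
    = 4.6/2.21 × [0.06×log₁₀(67.6/37.266) + 0.17×log₁₀(95.377/67.6)]
    = 2.0814 × [0.015518 + 0.025414] = 0.0852 m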